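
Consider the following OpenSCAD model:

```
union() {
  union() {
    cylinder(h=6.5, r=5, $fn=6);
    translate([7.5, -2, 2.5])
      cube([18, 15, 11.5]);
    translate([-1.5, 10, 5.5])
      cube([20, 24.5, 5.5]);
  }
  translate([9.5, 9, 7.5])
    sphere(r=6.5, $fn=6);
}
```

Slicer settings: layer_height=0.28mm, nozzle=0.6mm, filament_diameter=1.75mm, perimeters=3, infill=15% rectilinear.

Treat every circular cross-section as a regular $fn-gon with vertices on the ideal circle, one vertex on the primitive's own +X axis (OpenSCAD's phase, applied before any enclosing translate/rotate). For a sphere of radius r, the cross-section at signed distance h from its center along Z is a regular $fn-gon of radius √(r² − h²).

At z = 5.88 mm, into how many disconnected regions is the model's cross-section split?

At z = 5.88 mm: the cylinder: section is a regular 6-gon, circumradius r=5; the cube at (7.5, -2) (footprint 18×15) is included at this height; the 20×24.5 cube at (-1.5, 10) contributes its full rectangle; Combining (union): the regions partially overlap (shared area 33.00 mm²), so overlapping operands fuse into one piece — 2 connected regions; the r=6.5 sphere at (9.5, 9) slices to a regular 6-gon of circumradius 6.295 (√(r²−h²) with h=1.62 from center); Combining (union): the regions partially overlap (shared area 84.11 mm²), so overlapping operands fuse into one piece — 2 connected regions. The result has 2 disconnected regions.

2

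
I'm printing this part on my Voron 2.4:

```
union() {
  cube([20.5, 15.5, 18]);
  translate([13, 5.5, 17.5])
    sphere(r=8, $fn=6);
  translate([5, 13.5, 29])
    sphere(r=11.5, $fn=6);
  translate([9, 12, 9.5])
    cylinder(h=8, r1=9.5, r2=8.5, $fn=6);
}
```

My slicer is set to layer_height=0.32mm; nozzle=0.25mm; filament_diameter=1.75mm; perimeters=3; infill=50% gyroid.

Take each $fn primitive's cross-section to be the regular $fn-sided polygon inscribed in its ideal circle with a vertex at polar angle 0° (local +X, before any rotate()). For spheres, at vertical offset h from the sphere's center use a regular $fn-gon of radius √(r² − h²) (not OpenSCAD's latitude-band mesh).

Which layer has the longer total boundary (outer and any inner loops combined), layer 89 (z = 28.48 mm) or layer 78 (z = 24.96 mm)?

layer 78 (z = 24.96 mm)

Layer 89 (z = 28.48): the cube does not reach this height (z outside [0, 18]); the sphere at (13, 5.5) does not reach this height (|z−center|=10.980 > r=8); the sphere at (5, 13.5): section is a regular 6-gon, circumradius = √(r²−h²) = √(11.5²−0.52²) = 11.488 (perimeter = 2·6·11.488·sin(180°/6) = 68.93 mm); the cone at (9, 12) is not intersected at this z (z outside [9.5, 17.5]); Merging all regions: only the r=11.5 sphere at (5, 13.5) is present, so the union is just that shape — boundary = 68.93 mm. So its perimeter = 68.93 mm. Layer 78 (z = 24.96): the cube is not intersected at this z (z outside [0, 18]); the r=8 sphere at (13, 5.5) contributes a regular 6-gon of circumradius √(8²−7.46²) = 2.889 (perimeter = 2·6·2.889·sin(180°/6) = 17.34 mm); the sphere at (5, 13.5): section is a regular 6-gon, circumradius = √(r²−h²) = √(11.5²−4.04²) = 10.767 (perimeter = 2·6·10.767·sin(180°/6) = 64.60 mm); the cone at (9, 12) is not intersected at this z (z outside [9.5, 17.5]); Merging all regions: the regions partially overlap (shared area 3.06 mm²), so the edge portions inside another operand are dropped and the merged outline is re-measured after clipping — boundary = 73.05 mm. So its perimeter = 73.05 mm. Layer 78 is larger (73.05 vs 68.93 mm).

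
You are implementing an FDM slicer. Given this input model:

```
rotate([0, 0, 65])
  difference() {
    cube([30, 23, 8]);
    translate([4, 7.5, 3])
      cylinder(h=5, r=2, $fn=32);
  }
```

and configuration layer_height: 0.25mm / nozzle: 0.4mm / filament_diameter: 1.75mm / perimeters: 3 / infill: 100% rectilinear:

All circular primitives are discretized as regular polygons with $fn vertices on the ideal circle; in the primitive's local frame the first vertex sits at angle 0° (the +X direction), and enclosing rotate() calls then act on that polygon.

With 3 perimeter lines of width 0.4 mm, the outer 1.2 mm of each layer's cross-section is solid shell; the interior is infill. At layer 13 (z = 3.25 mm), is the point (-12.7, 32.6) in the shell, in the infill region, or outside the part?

outside

At z = 3.25 mm: the cube is present — its section is the full 30×23 rectangle; the cylinder at (4, 7.5): section is a regular 32-gon, circumradius r=2; Taking the first minus the rest: starting from the 30×23 cube, the r=2 cylinder at (4, 7.5) lies wholly inside it (removes its full 12.49 mm² and its 12.55 mm outline becomes a hole wall) — 1 connected region with 1 hole; (rotated 65° about Z; rotation is an isometry so areas/perimeters/island counts are preserved). Overall, the cross-section is one region with 1 hole. Undo the 65° rotation: the query point maps to (24.178, 25.287) in the un-rotated model frame. The nearest boundary edge runs (0.00, 23.00)→(30.00, 23.00); distance from the point to it = 2.29 mm. The point is not inside any of the regions above, so it lies outside the cross-section (2.29 mm from the nearest boundary).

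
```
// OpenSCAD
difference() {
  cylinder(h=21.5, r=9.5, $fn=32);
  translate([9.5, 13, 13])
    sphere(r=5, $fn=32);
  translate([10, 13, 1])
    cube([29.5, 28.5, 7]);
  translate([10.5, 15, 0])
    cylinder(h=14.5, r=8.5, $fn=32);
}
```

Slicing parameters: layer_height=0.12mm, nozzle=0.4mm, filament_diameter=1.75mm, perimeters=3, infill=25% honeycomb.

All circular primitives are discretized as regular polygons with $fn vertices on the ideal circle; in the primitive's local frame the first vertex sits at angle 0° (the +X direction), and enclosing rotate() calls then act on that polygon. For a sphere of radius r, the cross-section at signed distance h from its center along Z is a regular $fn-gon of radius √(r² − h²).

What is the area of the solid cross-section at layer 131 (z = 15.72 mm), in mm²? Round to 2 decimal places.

At z = 15.72 mm: the r=9.5 cylinder gives a regular 32-gon of circumradius 9.5 (constant along its height) (area = (32/2)·9.500²·sin(360°/32) = 281.71 mm²); the sphere at (9.5, 13): section is a regular 32-gon, circumradius = √(r²−h²) = √(5²−2.72²) = 4.195 (area = (32/2)·4.195²·sin(360°/32) = 54.94 mm²); the cube at (10, 13) is not intersected at this z (z outside [1, 8]); the cylinder at (10.5, 15) does not reach this height (z outside [0, 14.5]); Taking the first minus the rest: starting from the r=9.5 cylinder (281.71 mm²), the r=5 sphere at (9.5, 13) misses the remaining region (no effect) — area = 281.71 mm². Overall, the cross-section is a single solid region. Net area = 281.71 mm².

281.71 mm²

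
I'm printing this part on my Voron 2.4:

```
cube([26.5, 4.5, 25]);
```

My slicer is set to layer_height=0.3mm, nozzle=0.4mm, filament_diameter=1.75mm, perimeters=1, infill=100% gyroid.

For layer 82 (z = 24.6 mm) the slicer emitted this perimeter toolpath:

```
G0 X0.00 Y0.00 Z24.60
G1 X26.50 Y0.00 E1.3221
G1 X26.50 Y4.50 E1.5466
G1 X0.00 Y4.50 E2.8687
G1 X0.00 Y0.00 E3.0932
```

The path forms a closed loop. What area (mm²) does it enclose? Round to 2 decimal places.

119.25 mm²

Apply the shoelace formula to the sequence of (X, Y) vertices; enclosed area = 119.25 mm².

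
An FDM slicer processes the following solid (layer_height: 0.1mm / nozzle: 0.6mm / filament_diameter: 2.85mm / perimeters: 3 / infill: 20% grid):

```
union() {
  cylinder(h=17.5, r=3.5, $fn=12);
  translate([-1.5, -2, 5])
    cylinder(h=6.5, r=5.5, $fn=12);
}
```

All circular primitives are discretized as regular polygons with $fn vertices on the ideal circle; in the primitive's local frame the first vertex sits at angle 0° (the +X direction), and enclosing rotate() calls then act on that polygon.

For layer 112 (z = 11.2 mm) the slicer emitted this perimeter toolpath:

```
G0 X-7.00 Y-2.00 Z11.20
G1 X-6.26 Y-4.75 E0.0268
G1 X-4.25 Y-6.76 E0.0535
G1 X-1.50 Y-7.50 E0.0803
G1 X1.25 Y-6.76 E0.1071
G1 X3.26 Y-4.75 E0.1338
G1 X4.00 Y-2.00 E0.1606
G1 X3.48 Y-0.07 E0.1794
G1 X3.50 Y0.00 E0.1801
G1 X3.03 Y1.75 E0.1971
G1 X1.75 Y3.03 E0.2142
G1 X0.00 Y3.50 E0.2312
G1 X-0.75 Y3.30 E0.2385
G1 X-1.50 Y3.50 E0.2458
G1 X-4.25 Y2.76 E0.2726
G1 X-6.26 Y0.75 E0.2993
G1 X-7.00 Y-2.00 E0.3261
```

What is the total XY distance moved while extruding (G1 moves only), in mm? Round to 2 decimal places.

34.67 mm

Sum the Euclidean lengths of each G1 segment: total = 34.67 mm.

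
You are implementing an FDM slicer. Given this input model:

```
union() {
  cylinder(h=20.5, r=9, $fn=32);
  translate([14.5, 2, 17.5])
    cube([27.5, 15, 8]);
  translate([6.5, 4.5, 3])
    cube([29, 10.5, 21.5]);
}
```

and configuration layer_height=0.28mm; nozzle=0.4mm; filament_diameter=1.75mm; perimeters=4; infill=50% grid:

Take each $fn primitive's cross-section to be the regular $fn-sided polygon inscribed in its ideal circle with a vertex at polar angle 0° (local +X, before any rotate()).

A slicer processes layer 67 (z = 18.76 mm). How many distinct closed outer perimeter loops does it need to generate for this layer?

At z = 18.76 mm: the r=9 cylinder gives a regular 32-gon of circumradius 9 (constant along its height); the cube at (14.5, 2) is present — its section is the full 27.5×15 rectangle; the 29×10.5 cube at (6.5, 4.5) contributes its full rectangle; Merging all regions: the regions partially overlap (shared area 221.65 mm²), so overlapping operands fuse into one piece — 1 connected region. The result has 1 disconnected region.

1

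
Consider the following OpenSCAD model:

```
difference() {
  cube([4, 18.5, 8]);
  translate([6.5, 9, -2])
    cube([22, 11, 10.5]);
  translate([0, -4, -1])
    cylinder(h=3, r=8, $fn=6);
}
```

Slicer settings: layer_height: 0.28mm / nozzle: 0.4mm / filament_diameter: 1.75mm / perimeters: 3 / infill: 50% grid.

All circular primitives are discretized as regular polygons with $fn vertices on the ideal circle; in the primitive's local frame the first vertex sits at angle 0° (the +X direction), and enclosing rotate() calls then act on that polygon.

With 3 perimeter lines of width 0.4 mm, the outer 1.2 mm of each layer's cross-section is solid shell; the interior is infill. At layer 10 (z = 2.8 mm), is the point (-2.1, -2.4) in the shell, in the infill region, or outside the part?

outside

At z = 2.8 mm: the cube (footprint 4×18.5) is included at this height; the cube at (6.5, 9) is present — its section is the full 22×11 rectangle; the cylinder at (0, -4) is not intersected at this z (z outside [-1, 2]); Subtracting the remaining from the first: starting from the 4×18.5 cube, the 22×11 cube at (6.5, 9) misses the remaining region (no effect) — 1 connected region. Overall, the cross-section is a single solid region. The nearest boundary edge runs (4.00, 0.00)→(0.00, 0.00); distance from the point to it = 3.19 mm. The point is not inside any of the regions above, so it lies outside the cross-section (3.19 mm from the nearest boundary).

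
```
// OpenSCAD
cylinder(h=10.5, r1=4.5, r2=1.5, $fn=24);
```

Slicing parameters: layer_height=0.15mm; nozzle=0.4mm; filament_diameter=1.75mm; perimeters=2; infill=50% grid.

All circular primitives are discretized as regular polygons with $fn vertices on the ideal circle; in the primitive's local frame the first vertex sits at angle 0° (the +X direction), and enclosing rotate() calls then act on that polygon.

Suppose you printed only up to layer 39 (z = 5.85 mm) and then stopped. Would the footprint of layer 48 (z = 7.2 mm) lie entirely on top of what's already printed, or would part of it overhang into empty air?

Compare the two slices. At z = 5.85: the cone contributes a regular 24-gon of circumradius 2.829 (interpolated between r1=4.5 and r2=1.5 at t=0.557) (area = (24/2)·2.829²·sin(360°/24) = 24.85 mm²). At z = 7.2: the cone (r1=4.5→r2=1.5) has section circumradius 2.443 here — a regular 24-gon (area = (24/2)·2.443²·sin(360°/24) = 18.53 mm²). Checking containment: the cross-section at z = 7.2 is a subset of the cross-section at z = 5.85.

entirely on top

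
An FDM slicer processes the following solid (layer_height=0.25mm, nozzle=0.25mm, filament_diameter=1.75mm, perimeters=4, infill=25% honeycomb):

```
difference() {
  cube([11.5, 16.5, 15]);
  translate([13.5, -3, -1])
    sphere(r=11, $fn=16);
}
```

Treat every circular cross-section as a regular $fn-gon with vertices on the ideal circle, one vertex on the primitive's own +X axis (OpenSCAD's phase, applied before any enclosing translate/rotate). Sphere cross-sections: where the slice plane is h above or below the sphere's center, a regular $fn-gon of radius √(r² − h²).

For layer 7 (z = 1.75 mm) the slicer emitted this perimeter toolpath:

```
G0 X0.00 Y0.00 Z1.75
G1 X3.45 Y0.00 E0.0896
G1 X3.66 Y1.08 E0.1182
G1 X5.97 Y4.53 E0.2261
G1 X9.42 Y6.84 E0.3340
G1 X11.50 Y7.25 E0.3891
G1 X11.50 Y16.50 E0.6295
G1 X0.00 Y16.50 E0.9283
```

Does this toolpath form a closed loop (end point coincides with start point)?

no

Start point (G0): (0.00, 0.00). End point (last G1): the path does not return to the start — open.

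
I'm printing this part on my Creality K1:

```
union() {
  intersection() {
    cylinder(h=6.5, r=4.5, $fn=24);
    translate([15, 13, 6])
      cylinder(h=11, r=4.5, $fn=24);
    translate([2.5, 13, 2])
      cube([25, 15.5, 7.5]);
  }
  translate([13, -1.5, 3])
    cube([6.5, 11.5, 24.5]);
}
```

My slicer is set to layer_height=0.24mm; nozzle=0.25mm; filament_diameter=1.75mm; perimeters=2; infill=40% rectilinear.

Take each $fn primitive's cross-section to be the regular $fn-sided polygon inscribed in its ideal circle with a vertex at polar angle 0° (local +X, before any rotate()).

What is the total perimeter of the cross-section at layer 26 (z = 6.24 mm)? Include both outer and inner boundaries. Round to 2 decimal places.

36.00 mm

At z = 6.24 mm: the r=4.5 cylinder gives a regular 24-gon of circumradius 4.5 (constant along its height) (perimeter = 2·24·4.500·sin(180°/24) = 28.19 mm); the cylinder at (15, 13): section is a regular 24-gon, circumradius r=4.5 (perimeter = 2·24·4.500·sin(180°/24) = 28.19 mm); the 25×15.5 cube at (2.5, 13) contributes its full rectangle (perimeter 81.00 mm); Taking the intersection: the r=4.5 cylinder at (15, 13) does not overlap the r=4.5 cylinder (empty); the 25×15.5 cube at (2.5, 13) does not overlap the running intersection (empty) — nothing remains; the cube at (13, -1.5) is present — its section is the full 6.5×11.5 rectangle (perimeter 36.00 mm); Combining (union): only the 6.5×11.5 cube at (13, -1.5) is present, so the union is just that shape — boundary = 36.00 mm. Overall, the cross-section is a single solid region. Total boundary length (outer) = 36.00 mm.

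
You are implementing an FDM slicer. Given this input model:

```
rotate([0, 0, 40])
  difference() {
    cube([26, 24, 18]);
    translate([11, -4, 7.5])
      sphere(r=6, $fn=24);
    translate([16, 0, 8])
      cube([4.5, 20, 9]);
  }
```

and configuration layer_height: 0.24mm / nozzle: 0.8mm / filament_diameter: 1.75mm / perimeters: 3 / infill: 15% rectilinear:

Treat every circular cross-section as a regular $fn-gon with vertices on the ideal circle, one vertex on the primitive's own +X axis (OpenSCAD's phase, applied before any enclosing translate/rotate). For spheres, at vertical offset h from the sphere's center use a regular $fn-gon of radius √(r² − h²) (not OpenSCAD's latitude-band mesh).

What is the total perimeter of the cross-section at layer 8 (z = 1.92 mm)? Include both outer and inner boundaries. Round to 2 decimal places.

100.00 mm

At z = 1.92 mm: the cube is present — its section is the full 26×24 rectangle (perimeter 100.00 mm); the r=6 sphere at (11, -4) contributes a regular 24-gon of circumradius √(6²−5.58²) = 2.205 (perimeter = 2·24·2.205·sin(180°/24) = 13.82 mm); the cube at (16, 0) is absent (z outside [8, 17]); Taking the first minus the rest: starting from the 26×24 cube, the r=6 sphere at (11, -4) misses the remaining region (no effect) — boundary = 100.00 mm; (rotated 40° about Z; rotation is an isometry so areas/perimeters/island counts are preserved). Overall, the cross-section is a single solid region. Total boundary length (outer) = 100.00 mm.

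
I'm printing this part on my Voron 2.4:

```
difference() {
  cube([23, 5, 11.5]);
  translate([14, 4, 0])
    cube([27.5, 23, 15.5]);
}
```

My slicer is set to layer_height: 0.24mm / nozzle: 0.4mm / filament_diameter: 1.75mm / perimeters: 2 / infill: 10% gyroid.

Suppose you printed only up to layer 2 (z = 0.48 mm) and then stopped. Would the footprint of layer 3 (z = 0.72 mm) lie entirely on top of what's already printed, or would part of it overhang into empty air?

Compare the two slices. At z = 0.48: the cube (footprint 23×5) is included at this height (area 115.00 mm²); the cube at (14, 4) is present — its section is the full 27.5×23 rectangle (area 632.50 mm²); After the difference (first − rest): starting from the 23×5 cube (115.00 mm²), the 27.5×23 cube at (14, 4) partially overlaps it — only the 9.00 mm² overlap (of its 632.50 mm²) is removed, clipping the outline — area = 106.00 mm². At z = 0.72: the cube (footprint 23×5) is included at this height (area 115.00 mm²); the cube at (14, 4) (footprint 27.5×23) is included at this height (area 632.50 mm²); Subtracting the remaining from the first: starting from the 23×5 cube (115.00 mm²), the 27.5×23 cube at (14, 4) partially overlaps it — only the 9.00 mm² overlap (of its 632.50 mm²) is removed, clipping the outline — area = 106.00 mm². Checking containment: the cross-section at z = 0.72 is a subset of the cross-section at z = 0.48.

entirely on top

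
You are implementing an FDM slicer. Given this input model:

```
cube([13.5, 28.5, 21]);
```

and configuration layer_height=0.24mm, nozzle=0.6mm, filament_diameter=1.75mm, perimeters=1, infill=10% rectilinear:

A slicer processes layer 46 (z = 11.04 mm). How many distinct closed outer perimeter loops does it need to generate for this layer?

1

At z = 11.04 mm: the cube (footprint 13.5×28.5) is included at this height. The result has 1 disconnected region.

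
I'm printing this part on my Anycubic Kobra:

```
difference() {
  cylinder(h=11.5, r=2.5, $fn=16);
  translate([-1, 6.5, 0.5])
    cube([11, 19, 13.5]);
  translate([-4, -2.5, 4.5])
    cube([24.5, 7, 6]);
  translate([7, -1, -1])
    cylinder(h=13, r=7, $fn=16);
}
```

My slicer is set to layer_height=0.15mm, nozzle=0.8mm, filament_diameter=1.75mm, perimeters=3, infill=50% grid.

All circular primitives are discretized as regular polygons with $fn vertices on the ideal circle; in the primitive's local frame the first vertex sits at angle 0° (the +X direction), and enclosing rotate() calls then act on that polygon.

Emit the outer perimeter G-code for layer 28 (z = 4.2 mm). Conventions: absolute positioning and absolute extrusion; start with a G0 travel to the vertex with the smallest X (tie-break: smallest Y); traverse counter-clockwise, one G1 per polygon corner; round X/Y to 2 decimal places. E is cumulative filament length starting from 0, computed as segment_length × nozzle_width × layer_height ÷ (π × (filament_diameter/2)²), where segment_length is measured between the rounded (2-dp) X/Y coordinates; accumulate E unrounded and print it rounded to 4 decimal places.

G0 X-2.50 Y0.00 Z4.20
G1 X-2.31 Y-0.96 E0.0488
G1 X-1.77 Y-1.77 E0.0974
G1 X-0.96 Y-2.31 E0.1460
G1 X0.00 Y-2.50 E0.1948
G1 X0.29 Y-2.44 E0.2096
G1 X0.00 Y-1.00 E0.2828
G1 X0.53 Y1.68 E0.4191
G1 X0.95 Y2.31 E0.4569
G1 X0.00 Y2.50 E0.5052
G1 X-0.96 Y2.31 E0.5541
G1 X-1.77 Y1.77 E0.6026
G1 X-2.31 Y0.96 E0.6512
G1 X-2.50 Y0.00 E0.7000

At z = 4.2 mm: the r=2.5 cylinder contributes a regular 16-gon of circumradius 2.5; the cube at (-1, 6.5) is present — its section is the full 11×19 rectangle; the cube at (-4, -2.5) is absent (z outside [4.5, 10.5]); the cylinder at (7, -1): section is a regular 16-gon, circumradius r=7; Subtracting the remaining from the first: starting from the r=2.5 cylinder, the 11×19 cube at (-1, 6.5) misses the remaining region (no effect); the r=7 cylinder at (7, -1) partially overlaps it — only the 8.08 mm² overlap (of its 150.01 mm²) is removed, clipping the outline — 1 connected region. The outline is a single polygon with 13 vertices. Extrusion per mm of travel: 0.8 × 0.15 / (π × 0.875²) = 0.049890. Accumulating E over each segment gives final E = 0.7000.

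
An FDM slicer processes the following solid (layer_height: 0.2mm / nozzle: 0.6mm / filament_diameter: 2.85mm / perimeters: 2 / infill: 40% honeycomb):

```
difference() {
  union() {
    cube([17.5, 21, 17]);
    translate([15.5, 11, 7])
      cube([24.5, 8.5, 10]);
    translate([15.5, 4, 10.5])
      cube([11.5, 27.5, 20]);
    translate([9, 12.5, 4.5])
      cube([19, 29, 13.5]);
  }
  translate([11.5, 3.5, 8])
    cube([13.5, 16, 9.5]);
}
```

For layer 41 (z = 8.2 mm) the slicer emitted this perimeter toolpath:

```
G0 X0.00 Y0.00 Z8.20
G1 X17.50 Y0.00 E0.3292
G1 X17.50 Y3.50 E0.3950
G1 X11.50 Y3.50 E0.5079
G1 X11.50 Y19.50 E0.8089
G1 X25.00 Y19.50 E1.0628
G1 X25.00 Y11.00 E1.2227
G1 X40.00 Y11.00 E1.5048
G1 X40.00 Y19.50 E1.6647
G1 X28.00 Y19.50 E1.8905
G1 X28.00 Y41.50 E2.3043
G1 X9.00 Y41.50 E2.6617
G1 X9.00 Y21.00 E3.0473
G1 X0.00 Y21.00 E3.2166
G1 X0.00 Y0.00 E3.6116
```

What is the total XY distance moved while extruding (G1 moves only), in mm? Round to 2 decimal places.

192.00 mm

Sum the Euclidean lengths of each G1 segment: total = 192.00 mm.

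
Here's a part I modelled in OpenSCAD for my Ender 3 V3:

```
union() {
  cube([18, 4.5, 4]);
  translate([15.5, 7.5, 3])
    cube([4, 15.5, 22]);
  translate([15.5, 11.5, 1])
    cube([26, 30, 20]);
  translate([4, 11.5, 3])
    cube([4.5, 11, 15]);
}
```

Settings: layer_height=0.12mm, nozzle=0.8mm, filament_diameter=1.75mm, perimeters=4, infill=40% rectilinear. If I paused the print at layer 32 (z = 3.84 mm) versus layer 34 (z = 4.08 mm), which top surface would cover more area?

layer 32 (z = 3.84 mm)

Layer 32 (z = 3.84): the cube (footprint 18×4.5) is included at this height (area 81.00 mm²); the cube at (15.5, 7.5) is present — its section is the full 4×15.5 rectangle (area 62.00 mm²); the 26×30 cube at (15.5, 11.5) contributes its full rectangle (area 780.00 mm²); the cube at (4, 11.5) is present — its section is the full 4.5×11 rectangle (area 49.50 mm²); Merging all regions: the regions partially overlap — summed areas 972.50 mm² minus the doubly-counted overlap 46.00 mm² gives 926.50 mm² — area = 926.50 mm². So its area = 926.50 mm². Layer 34 (z = 4.08): the cube does not reach this height (z outside [0, 4]); the cube at (15.5, 7.5) (footprint 4×15.5) is included at this height (area 62.00 mm²); the cube at (15.5, 11.5) is present — its section is the full 26×30 rectangle (area 780.00 mm²); the cube at (4, 11.5) (footprint 4.5×11) is included at this height (area 49.50 mm²); Combining (union): the regions partially overlap — summed areas 891.50 mm² minus the doubly-counted overlap 46.00 mm² gives 845.50 mm² — area = 845.50 mm². So its area = 845.50 mm². Layer 32 is larger (926.50 vs 845.50 mm²).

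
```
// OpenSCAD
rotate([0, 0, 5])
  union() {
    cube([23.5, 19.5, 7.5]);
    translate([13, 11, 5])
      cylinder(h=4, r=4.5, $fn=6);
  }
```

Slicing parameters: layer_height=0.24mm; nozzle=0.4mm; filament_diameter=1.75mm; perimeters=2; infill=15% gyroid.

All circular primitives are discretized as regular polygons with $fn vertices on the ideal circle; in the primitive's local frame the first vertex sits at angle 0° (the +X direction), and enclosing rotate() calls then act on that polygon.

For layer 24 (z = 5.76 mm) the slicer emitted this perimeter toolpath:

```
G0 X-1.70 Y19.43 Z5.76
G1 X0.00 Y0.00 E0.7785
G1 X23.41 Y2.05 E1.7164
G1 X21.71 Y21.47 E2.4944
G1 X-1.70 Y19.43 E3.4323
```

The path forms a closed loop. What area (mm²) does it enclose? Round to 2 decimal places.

458.22 mm²

Apply the shoelace formula to the sequence of (X, Y) vertices; enclosed area = 458.22 mm².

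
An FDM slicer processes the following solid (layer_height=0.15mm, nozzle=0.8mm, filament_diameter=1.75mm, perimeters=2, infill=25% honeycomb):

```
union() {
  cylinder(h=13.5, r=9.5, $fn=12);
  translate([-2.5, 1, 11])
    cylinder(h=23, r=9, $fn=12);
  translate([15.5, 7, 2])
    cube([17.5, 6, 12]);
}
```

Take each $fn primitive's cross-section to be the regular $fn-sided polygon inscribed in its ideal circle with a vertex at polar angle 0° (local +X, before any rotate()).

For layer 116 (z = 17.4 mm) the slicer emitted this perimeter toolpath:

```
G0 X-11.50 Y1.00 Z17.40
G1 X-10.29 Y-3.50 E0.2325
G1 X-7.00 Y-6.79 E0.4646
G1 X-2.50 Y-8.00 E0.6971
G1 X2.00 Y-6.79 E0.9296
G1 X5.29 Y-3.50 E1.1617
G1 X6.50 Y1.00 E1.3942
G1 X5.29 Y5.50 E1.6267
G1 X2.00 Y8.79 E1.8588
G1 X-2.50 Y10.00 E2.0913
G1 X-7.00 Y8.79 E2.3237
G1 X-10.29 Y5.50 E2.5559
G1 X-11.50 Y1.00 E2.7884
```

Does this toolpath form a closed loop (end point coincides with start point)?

yes

Start point (G0): (-11.50, 1.00). End point (last G1): the path returns to the start — closed.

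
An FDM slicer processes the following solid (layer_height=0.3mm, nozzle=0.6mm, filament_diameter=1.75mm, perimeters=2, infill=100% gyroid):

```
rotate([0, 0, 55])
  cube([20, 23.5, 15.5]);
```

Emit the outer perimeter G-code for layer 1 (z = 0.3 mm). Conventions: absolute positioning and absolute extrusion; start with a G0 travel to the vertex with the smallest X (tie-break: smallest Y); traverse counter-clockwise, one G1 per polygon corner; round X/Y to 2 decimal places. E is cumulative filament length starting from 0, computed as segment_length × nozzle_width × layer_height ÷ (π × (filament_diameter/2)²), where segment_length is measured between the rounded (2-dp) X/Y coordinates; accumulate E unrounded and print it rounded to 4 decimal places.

At z = 0.3 mm: the cube is present — its section is the full 20×23.5 rectangle; (whole slice rotated 55° about Z — lengths, areas and connectivity unchanged). The outline is a single polygon with 4 vertices. Extrusion per mm of travel: 0.6 × 0.3 / (π × 0.875²) = 0.074835. Accumulating E over each segment gives final E = 6.5102.

G0 X-19.25 Y13.48 Z0.30
G1 X0.00 Y0.00 E1.7587
G1 X11.47 Y16.38 E3.2551
G1 X-7.78 Y29.86 E5.0138
G1 X-19.25 Y13.48 E6.5102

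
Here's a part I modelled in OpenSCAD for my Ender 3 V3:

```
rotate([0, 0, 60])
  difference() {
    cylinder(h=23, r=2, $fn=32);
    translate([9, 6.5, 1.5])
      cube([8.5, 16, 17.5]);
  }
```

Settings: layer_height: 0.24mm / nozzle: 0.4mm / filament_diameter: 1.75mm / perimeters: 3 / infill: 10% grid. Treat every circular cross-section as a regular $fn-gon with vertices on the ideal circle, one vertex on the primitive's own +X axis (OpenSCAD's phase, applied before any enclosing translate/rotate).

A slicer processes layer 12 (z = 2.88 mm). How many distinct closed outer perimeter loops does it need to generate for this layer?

At z = 2.88 mm: the cylinder: section is a regular 32-gon, circumradius r=2; the 8.5×16 cube at (9, 6.5) contributes its full rectangle; Taking the first minus the rest: starting from the r=2 cylinder, the 8.5×16 cube at (9, 6.5) misses the remaining region (no effect) — 1 connected region; (whole slice rotated 60° about Z — lengths, areas and connectivity unchanged). The result has 1 disconnected region.

1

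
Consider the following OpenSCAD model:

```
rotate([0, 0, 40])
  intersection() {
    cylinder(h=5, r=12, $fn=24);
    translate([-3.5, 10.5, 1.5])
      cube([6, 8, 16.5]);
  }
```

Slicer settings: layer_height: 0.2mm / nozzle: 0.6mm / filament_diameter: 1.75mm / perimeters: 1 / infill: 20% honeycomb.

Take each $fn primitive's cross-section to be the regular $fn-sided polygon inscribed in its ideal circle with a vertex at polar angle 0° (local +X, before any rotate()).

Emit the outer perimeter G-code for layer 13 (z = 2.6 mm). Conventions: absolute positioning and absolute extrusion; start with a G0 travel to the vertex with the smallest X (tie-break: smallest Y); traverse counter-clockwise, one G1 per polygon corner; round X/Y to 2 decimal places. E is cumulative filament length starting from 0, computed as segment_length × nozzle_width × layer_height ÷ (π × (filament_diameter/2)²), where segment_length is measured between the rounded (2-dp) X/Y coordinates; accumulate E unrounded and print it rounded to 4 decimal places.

G0 X-10.03 Y6.50 Z2.60
G1 X-9.43 Y5.79 E0.0464
G1 X-4.83 Y9.65 E0.3460
G1 X-5.59 Y10.55 E0.4047
G1 X-7.71 Y9.19 E0.5304
G1 X-9.83 Y6.88 E0.6868
G1 X-10.03 Y6.50 E0.7082

At z = 2.6 mm: the cylinder: section is a regular 24-gon, circumradius r=12; the 6×8 cube at (-3.5, 10.5) contributes its full rectangle; After intersecting: the 6×8 cube at (-3.5, 10.5) partially overlaps the r=12 cylinder; clipping to the common part keeps 7.76 mm² — 1 connected region; (rotated 40° about Z; rotation is an isometry so areas/perimeters/island counts are preserved). The outline is a single polygon with 6 vertices. Extrusion per mm of travel: 0.6 × 0.2 / (π × 0.875²) = 0.049890. Accumulating E over each segment gives final E = 0.7082.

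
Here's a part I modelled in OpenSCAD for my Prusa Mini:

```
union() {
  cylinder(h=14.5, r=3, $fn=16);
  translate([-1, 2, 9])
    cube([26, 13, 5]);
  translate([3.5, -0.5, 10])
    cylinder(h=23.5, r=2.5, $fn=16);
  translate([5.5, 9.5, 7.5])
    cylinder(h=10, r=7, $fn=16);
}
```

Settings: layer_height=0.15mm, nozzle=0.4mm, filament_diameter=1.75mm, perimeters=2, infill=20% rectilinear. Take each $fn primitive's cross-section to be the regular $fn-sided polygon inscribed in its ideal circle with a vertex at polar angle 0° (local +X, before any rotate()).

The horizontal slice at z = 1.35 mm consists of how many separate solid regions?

1

At z = 1.35 mm: the r=3 cylinder contributes a regular 16-gon of circumradius 3; the cube at (-1, 2) does not reach this height (z outside [9, 14]); the cylinder at (3.5, -0.5) does not reach this height (z outside [10, 33.5]); the cylinder at (5.5, 9.5) is absent (z outside [7.5, 17.5]); Combining (union): only the r=3 cylinder is present, so the union is just that shape — 1 connected region. The result has 1 disconnected region.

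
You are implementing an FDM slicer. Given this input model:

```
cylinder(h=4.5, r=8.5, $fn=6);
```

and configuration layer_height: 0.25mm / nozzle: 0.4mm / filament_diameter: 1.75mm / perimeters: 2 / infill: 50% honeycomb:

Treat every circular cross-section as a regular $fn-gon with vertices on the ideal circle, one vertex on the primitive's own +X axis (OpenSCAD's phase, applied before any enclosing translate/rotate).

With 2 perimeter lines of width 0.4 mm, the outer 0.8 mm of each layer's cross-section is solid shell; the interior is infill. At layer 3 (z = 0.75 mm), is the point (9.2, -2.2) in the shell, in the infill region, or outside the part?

outside

At z = 0.75 mm: the cylinder: section is a regular 6-gon, circumradius r=8.5. Overall, the cross-section is a single solid region. The nearest boundary edge runs (4.25, -7.36)→(8.50, 0.00); distance from the point to it = 1.71 mm. The point is not inside any of the regions above, so it lies outside the cross-section (1.71 mm from the nearest boundary).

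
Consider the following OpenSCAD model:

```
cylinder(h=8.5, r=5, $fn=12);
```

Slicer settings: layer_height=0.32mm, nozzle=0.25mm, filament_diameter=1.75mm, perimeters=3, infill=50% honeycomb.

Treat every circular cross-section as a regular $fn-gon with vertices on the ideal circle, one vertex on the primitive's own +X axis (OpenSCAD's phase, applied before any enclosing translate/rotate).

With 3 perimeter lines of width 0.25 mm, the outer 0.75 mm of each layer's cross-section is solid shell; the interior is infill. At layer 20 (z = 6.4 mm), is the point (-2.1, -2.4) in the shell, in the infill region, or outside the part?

At z = 6.4 mm: the r=5 cylinder contributes a regular 12-gon of circumradius 5. Overall, the cross-section is a single solid region. The nearest boundary edge runs (-4.33, -2.50)→(-2.50, -4.33); distance from the point to it = 1.65 mm. The point is inside the cross-section and 1.65 mm from the nearest boundary — more than the 0.75 mm shell width (3 × 0.25), so it's in the infill interior.

infill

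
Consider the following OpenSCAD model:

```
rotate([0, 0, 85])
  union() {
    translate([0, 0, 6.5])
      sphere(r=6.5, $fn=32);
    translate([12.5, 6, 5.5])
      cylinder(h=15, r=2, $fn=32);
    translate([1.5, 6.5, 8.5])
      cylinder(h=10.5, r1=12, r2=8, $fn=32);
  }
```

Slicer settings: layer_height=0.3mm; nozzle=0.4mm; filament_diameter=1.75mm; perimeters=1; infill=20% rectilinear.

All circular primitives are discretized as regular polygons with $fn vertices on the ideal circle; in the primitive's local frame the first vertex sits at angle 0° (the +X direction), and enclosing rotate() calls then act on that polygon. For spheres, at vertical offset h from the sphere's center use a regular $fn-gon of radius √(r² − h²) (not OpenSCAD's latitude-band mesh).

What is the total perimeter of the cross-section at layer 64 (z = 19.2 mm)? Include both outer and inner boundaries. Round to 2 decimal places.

12.55 mm

At z = 19.2 mm: the sphere does not reach this height (|z−center|=12.700 > r=6.5); the r=2 cylinder at (12.5, 6) contributes a regular 32-gon of circumradius 2 (perimeter = 2·32·2.000·sin(180°/32) = 12.55 mm); the cone at (1.5, 6.5) is not intersected at this z (z outside [8.5, 19]); Taking the union: only the r=2 cylinder at (12.5, 6) is present, so the union is just that shape — boundary = 12.55 mm; (rotated 85° about Z; rotation is an isometry so areas/perimeters/island counts are preserved). Overall, the cross-section is a single solid region. Total boundary length (outer) = 12.55 mm.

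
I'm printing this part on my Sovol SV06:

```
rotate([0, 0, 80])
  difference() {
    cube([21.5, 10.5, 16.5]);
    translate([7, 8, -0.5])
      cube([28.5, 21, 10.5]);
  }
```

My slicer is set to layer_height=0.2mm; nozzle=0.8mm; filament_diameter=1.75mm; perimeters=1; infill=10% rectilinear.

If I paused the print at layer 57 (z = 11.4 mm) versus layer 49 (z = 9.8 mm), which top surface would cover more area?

layer 57 (z = 11.4 mm)

Layer 57 (z = 11.4): the cube is present — its section is the full 21.5×10.5 rectangle (area 225.75 mm²); the cube at (7, 8) does not reach this height (z outside [-0.5, 10]); After the difference (first − rest): none of the subtracted shapes is present at this height, so the 21.5×10.5 cube is unchanged — area = 225.75 mm²; (rotated 80° about Z; rotation is an isometry so areas/perimeters/island counts are preserved). So its area = 225.75 mm². Layer 49 (z = 9.8): the 21.5×10.5 cube contributes its full rectangle (area 225.75 mm²); the cube at (7, 8) is present — its section is the full 28.5×21 rectangle (area 598.50 mm²); Subtracting the remaining from the first: starting from the 21.5×10.5 cube (225.75 mm²), the 28.5×21 cube at (7, 8) partially overlaps it — only the 36.25 mm² overlap (of its 598.50 mm²) is removed, clipping the outline — area = 189.50 mm²; (whole slice rotated 80° about Z — lengths, areas and connectivity unchanged). So its area = 189.50 mm². Layer 57 is larger (225.75 vs 189.50 mm²).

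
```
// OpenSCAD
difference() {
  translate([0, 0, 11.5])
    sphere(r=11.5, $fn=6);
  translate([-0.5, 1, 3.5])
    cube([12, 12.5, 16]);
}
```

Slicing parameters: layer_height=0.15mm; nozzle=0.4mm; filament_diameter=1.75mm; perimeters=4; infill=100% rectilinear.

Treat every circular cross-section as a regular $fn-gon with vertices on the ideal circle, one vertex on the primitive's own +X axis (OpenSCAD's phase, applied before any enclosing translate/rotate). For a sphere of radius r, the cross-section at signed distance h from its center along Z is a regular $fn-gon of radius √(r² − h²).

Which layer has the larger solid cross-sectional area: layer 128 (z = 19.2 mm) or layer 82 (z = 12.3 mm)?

layer 82 (z = 12.3 mm)

Layer 128 (z = 19.2): the r=11.5 sphere slices to a regular 6-gon of circumradius 8.542 (√(r²−h²) with h=7.7 from center) (area = (6/2)·8.542²·sin(360°/6) = 189.56 mm²); the cube at (-0.5, 1) is present — its section is the full 12×12.5 rectangle (area 150.00 mm²); Taking the first minus the rest: starting from the r=11.5 sphere (189.56 mm²), the 12×12.5 cube at (-0.5, 1) partially overlaps it — only the 42.33 mm² overlap (of its 150.00 mm²) is removed, clipping the outline — area = 147.22 mm². So its area = 147.22 mm². Layer 82 (z = 12.3): the r=11.5 sphere slices to a regular 6-gon of circumradius 11.472 (√(r²−h²) with h=0.8 from center) (area = (6/2)·11.472²·sin(360°/6) = 341.93 mm²); the cube at (-0.5, 1) (footprint 12×12.5) is included at this height (area 150.00 mm²); Subtracting the remaining from the first: starting from the r=11.5 sphere (341.93 mm²), the 12×12.5 cube at (-0.5, 1) partially overlaps it — only the 78.77 mm² overlap (of its 150.00 mm²) is removed, clipping the outline — area = 263.17 mm². So its area = 263.17 mm². Layer 82 is larger (263.17 vs 147.22 mm²).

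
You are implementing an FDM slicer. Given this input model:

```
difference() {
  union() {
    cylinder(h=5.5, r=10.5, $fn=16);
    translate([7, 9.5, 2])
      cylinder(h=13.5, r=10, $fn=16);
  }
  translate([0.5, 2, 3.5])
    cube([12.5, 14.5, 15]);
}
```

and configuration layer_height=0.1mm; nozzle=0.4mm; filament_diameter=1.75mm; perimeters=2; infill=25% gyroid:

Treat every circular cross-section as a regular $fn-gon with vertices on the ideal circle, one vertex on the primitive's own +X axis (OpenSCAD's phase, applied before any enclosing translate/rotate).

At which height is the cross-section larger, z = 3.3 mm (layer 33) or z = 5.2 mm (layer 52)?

layer 33 (z = 3.3 mm)

Layer 33 (z = 3.3): the r=10.5 cylinder contributes a regular 16-gon of circumradius 10.5 (area = (16/2)·10.500²·sin(360°/16) = 337.53 mm²); the cylinder at (7, 9.5): section is a regular 16-gon, circumradius r=10 (area = (16/2)·10.000²·sin(360°/16) = 306.15 mm²); Combining (union): the regions partially overlap — summed areas 643.67 mm² minus the doubly-counted overlap 97.04 mm² gives 546.63 mm² — area = 546.63 mm²; the cube at (0.5, 2) is not intersected at this z (z outside [3.5, 18.5]); After the difference (first − rest): none of the subtracted shapes is present at this height, so the result so far is unchanged — area = 546.63 mm². So its area = 546.63 mm². Layer 52 (z = 5.2): the r=10.5 cylinder gives a regular 16-gon of circumradius 10.5 (constant along its height) (area = (16/2)·10.500²·sin(360°/16) = 337.53 mm²); the cylinder at (7, 9.5): section is a regular 16-gon, circumradius r=10 (area = (16/2)·10.000²·sin(360°/16) = 306.15 mm²); Merging all regions: the regions partially overlap — summed areas 643.67 mm² minus the doubly-counted overlap 97.04 mm² gives 546.63 mm² — area = 546.63 mm²; the cube at (0.5, 2) (footprint 12.5×14.5) is included at this height (area 181.25 mm²); Taking the first minus the rest: starting from that combined region (546.63 mm²), the 12.5×14.5 cube at (0.5, 2) lies wholly inside it (removes its full 181.25 mm² and its 54.00 mm outline becomes a hole wall) — area = 365.38 mm². So its area = 365.38 mm². Layer 33 is larger (546.63 vs 365.38 mm²).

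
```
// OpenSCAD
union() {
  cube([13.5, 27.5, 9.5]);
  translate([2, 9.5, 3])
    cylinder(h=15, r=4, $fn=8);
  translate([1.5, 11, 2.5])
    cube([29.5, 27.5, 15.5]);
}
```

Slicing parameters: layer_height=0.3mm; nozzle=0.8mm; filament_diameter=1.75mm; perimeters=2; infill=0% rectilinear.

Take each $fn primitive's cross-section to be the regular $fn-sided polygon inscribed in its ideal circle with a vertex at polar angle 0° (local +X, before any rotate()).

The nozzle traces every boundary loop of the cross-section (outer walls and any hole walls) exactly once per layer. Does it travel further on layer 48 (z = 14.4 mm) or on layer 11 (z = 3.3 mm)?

layer 11 (z = 3.3 mm)

Layer 48 (z = 14.4): the cube is absent (z outside [0, 9.5]); the cylinder at (2, 9.5): section is a regular 8-gon, circumradius r=4 (perimeter = 2·8·4.000·sin(180°/8) = 24.49 mm); the cube at (1.5, 11) (footprint 29.5×27.5) is included at this height (perimeter 114.00 mm); Merging all regions: the regions partially overlap (shared area 6.98 mm²), so the edge portions inside another operand are dropped and the merged outline is re-measured after clipping — boundary = 127.28 mm. So its perimeter = 127.28 mm. Layer 11 (z = 3.3): the 13.5×27.5 cube contributes its full rectangle (perimeter 82.00 mm); the cylinder at (2, 9.5): section is a regular 8-gon, circumradius r=4 (perimeter = 2·8·4.000·sin(180°/8) = 24.49 mm); the cube at (1.5, 11) (footprint 29.5×27.5) is included at this height (perimeter 114.00 mm); Merging all regions: the regions partially overlap (shared area 234.97 mm²), so the edge portions inside another operand are dropped and the merged outline is re-measured after clipping — boundary = 140.57 mm. So its perimeter = 140.57 mm. Layer 11 is larger (140.57 vs 127.28 mm).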